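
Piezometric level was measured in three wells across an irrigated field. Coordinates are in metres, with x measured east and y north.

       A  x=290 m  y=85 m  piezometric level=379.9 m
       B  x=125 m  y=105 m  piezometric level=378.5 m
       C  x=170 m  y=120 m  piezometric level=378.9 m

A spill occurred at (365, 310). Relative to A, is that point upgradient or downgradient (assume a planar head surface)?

upgradient

Taking A as reference: B−A = (-165, 20, -1.4); C−A = (-120, 35, -1.0).
Determinant of the coordinate differences = (-165)·35 − (-120)·20 = -3375.
∂h/∂x = [(-1.4)·35 − (-1.0)·20] / -3375 = +0.008593
∂h/∂y = [(-165)·(-1.0) − (-120)·(-1.4)] / -3375 = +0.0008889
Head at (365, 310) = 379.9 + (+0.008593)·(75) + (+0.0008889)·(225) = 380.74 m.
That is higher than the 379.9 m at A, so the point is upgradient.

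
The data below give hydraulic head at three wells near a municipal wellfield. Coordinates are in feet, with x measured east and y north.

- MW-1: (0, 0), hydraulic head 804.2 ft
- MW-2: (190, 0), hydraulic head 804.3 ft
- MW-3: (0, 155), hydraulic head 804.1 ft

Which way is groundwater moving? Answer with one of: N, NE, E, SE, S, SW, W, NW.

∂h/∂x = (804.3 − 804.2) / (190 − 0) = +0.0005263
∂h/∂y = (804.1 − 804.2) / (155 − 0) = -0.0006452
Flow = −∇h = (-0.0005263 east, +0.0006452 north), which points northwest.

NW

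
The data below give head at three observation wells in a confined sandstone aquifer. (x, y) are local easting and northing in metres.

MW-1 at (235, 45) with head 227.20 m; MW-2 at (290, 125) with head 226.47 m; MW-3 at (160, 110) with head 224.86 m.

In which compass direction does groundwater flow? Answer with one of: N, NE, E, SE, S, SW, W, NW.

Differences from MW-1: to MW-2 (Δx, Δy, Δh) = (55, 80, -0.73); to MW-3 = (-75, 65, -2.34).
Solve a·Δx + b·Δy = Δh: det = 55·65 − (-75)·80 = 9575.
∂h/∂x = [(-0.73)·65 − (-2.34)·80] / 9575 = +0.01460
∂h/∂y = [55·(-2.34) − (-75)·(-0.73)] / 9575 = -0.01916
Flow = −∇h = (-0.01460 east, +0.01916 north), which points northwest.

NW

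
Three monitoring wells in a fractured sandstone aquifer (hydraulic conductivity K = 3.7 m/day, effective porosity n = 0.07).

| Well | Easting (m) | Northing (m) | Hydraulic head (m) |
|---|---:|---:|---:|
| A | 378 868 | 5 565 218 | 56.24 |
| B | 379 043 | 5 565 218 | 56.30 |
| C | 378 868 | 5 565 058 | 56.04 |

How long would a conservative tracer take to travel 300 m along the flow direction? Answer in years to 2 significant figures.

∂h/∂x = (56.30 − 56.24) / (379043 − 378868) = +0.0003429
∂h/∂y = (56.04 − 56.24) / (5565058 − 5565218) = +0.001250
|∇h| = √(0.0003429² + 0.001250²) = 0.001296
Seepage velocity v = K·i/n = 3.7 × 0.001296 / 0.07 = 0.0685 m/day.
t = 300 / 0.0685 = 4380 days = 12 years.

12 years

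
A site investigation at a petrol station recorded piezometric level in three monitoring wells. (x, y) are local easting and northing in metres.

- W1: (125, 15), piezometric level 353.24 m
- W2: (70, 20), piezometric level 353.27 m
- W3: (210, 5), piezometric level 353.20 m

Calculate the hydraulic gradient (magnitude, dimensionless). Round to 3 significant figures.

0.00291

Taking W1 as reference: W2−W1 = (-55, 5, +0.03); W3−W1 = (85, -10, -0.04).
Determinant of the coordinate differences = (-55)·(-10) − 85·5 = 125.
∂h/∂x = [(+0.03)·(-10) − (-0.04)·5] / 125 = -0.0008000
∂h/∂y = [(-55)·(-0.04) − 85·(+0.03)] / 125 = -0.002800
|∇h| = √(-0.0008000² + -0.002800²) = 0.002912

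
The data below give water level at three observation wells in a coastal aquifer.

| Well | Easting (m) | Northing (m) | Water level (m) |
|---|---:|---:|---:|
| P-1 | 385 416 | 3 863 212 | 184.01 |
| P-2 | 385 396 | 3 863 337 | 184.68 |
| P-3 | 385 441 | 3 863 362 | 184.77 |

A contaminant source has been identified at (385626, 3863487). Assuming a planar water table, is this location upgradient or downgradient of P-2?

Taking P-1 as reference: P-2−P-1 = (-20, 125, +0.67); P-3−P-1 = (25, 150, +0.76).
Determinant of the coordinate differences = (-20)·150 − 25·125 = -6125.
∂h/∂x = [(+0.67)·150 − (+0.76)·125] / -6125 = -0.0008980
∂h/∂y = [(-20)·(+0.76) − 25·(+0.67)] / -6125 = +0.005216
Head at (385626, 3863487) = 184.01 + (-0.0008980)·(210) + (+0.005216)·(275) = 185.26 m.
That is higher than the 184.68 m at P-2, so the point is upgradient.

upgradient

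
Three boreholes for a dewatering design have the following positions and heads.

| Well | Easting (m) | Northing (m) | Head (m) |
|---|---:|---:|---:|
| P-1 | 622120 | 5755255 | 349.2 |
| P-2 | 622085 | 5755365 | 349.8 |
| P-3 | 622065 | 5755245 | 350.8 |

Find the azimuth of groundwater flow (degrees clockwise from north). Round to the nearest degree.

Taking P-1 as reference: P-2−P-1 = (-35, 110, +0.6); P-3−P-1 = (-55, -10, +1.6).
Solve a·Δx + b·Δy = Δh: det = (-35)·(-10) − (-55)·110 = 6400.
∂h/∂x = [(+0.6)·(-10) − (+1.6)·110] / 6400 = -0.02844
∂h/∂y = [(-35)·(+1.6) − (-55)·(+0.6)] / 6400 = -0.003594
Flow direction (−∇h) has components (+0.02844 E, +0.003594 N).
Azimuth = atan2(E, N) = atan2(+0.02844, +0.003594) = 82.8° ≈ 083°.

083°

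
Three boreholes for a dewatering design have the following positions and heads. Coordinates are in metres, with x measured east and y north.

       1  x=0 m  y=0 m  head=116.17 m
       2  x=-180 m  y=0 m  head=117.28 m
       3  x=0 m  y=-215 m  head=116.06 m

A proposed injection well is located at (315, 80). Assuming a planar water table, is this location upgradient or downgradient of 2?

downgradient

∂h/∂x = (117.28 − 116.17) / (-180 − 0) = -0.006167
∂h/∂y = (116.06 − 116.17) / (-215 − 0) = +0.0005116
Head at (315, 80) = 116.17 + (-0.006167)·(315) + (+0.0005116)·(80) = 114.27 m.
That is lower than the 117.28 m at 2, so the point is downgradient.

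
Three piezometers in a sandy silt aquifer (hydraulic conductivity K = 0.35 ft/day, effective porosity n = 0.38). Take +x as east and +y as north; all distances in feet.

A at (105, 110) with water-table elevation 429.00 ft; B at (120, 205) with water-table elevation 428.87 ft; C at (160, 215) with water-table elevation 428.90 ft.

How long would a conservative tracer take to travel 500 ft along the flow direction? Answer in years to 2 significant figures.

770 years

Taking A as reference: B−A = (15, 95, -0.13); C−A = (55, 105, -0.10).
Solve a·Δx + b·Δy = Δh: det = 15·105 − 55·95 = -3650.
∂h/∂x = [(-0.13)·105 − (-0.10)·95] / -3650 = +0.001137
∂h/∂y = [15·(-0.10) − 55·(-0.13)] / -3650 = -0.001548
|∇h| = √(0.001137² + -0.001548²) = 0.001921
Seepage velocity v = K·i/n = 0.35 × 0.001921 / 0.38 = 0.001769 ft/day.
t = 500 / 0.001769 = 2.826e+05 days = 774 years.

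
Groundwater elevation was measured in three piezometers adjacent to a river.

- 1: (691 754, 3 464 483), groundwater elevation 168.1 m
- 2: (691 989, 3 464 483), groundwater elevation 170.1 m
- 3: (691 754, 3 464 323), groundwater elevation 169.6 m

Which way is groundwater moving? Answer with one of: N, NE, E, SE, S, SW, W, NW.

NW

∂h/∂x = (170.1 − 168.1) / (691989 − 691754) = +0.008511
∂h/∂y = (169.6 − 168.1) / (3464323 − 3464483) = -0.009375
Flow = −∇h = (-0.008511 east, +0.009375 north), which points northwest.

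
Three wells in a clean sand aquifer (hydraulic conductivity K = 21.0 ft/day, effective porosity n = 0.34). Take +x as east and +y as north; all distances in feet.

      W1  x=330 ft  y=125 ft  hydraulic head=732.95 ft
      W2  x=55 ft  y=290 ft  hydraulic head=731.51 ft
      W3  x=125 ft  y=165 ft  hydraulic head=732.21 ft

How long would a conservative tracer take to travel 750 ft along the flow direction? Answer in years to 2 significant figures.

6.8 years

With h = a·x + b·y + c and W1 as origin, the differences give:
  (-275)·a + 165·b = -1.44
  (-205)·a + 40·b = -0.74
Eliminate b (×40 and ×165, subtract): 22825·a = 64.500 → a = ∂h/∂x = +0.002826
Back-substitute: b = ∂h/∂y = -0.004018.
|∇h| = √(0.002826² + -0.004018²) = 0.004912
Seepage velocity v = K·i/n = 21.0 × 0.004912 / 0.34 = 0.3034 ft/day.
t = 750 / 0.3034 = 2472 days = 6.77 years.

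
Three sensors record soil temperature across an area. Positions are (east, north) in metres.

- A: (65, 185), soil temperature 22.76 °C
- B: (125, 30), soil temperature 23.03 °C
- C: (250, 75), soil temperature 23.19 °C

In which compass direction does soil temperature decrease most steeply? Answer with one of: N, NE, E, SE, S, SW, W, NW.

NW

With T = a·x + b·y + c and A as origin, the differences give:
  60·a + (-155)·b = +0.27
  185·a + (-110)·b = +0.43
Eliminate b (×(-110) and ×(-155), subtract): 22075·a = 36.950 → a = ∂T/∂x = +0.001674
Back-substitute: b = ∂T/∂y = -0.001094.
Steepest decrease is along −∇f = (-0.001674 E, +0.001094 N) → northwest.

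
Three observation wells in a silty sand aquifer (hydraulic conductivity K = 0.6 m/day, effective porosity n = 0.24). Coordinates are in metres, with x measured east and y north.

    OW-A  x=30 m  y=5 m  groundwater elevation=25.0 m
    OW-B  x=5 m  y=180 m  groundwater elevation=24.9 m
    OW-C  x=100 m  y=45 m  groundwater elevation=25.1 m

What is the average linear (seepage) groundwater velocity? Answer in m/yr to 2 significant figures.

1.5 m/yr

Differences from OW-A: to OW-B (Δx, Δy, Δh) = (-25, 175, -0.1); to OW-C = (70, 40, +0.1).
Determinant of the coordinate differences = (-25)·40 − 70·175 = -13250.
∂h/∂x = [(-0.1)·40 − (+0.1)·175] / -13250 = +0.001623
∂h/∂y = [(-25)·(+0.1) − 70·(-0.1)] / -13250 = -0.0003396
|∇h| = √(0.001623² + -0.0003396²) = 0.001658
Seepage velocity v = K·i/n = 0.6 × 0.001658 / 0.24 = 0.004145 m/day = 1.514 m/yr.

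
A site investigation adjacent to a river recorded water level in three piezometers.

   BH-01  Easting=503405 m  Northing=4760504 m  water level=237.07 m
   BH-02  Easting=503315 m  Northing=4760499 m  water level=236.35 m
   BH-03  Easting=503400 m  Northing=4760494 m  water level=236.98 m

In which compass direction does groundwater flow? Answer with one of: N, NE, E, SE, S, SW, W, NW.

Taking BH-01 as reference: BH-02−BH-01 = (-90, -5, -0.72); BH-03−BH-01 = (-5, -10, -0.09).
Determinant of the coordinate differences = (-90)·(-10) − (-5)·(-5) = 875.
∂h/∂x = [(-0.72)·(-10) − (-0.09)·(-5)] / 875 = +0.007714
∂h/∂y = [(-90)·(-0.09) − (-5)·(-0.72)] / 875 = +0.005143
Flow = −∇h = (-0.007714 east, -0.005143 north), which points southwest.

SW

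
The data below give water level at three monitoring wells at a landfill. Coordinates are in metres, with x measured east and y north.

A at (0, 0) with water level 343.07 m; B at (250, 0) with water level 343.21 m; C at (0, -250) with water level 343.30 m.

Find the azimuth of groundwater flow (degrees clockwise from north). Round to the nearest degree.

329°

∂h/∂x = (343.21 − 343.07) / (250 − 0) = +0.0005600
∂h/∂y = (343.30 − 343.07) / (-250 − 0) = -0.0009200
Flow direction (−∇h) has components (-0.0005600 E, +0.0009200 N).
Azimuth = atan2(E, N) = atan2(-0.0005600, +0.0009200) = 328.7° ≈ 329°.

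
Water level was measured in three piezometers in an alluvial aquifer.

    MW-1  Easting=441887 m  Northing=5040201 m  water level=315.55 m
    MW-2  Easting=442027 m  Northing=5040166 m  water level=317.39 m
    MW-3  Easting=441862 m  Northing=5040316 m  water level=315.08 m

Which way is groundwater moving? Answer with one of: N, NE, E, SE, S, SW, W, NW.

W

Differences from MW-1: to MW-2 (Δx, Δy, Δh) = (140, -35, +1.84); to MW-3 = (-25, 115, -0.47).
Solve a·Δx + b·Δy = Δh: det = 140·115 − (-25)·(-35) = 15225.
∂h/∂x = [(+1.84)·115 − (-0.47)·(-35)] / 15225 = +0.01282
∂h/∂y = [140·(-0.47) − (-25)·(+1.84)] / 15225 = -0.001300
Flow = −∇h = (-0.01282 east, +0.001300 north), which points west.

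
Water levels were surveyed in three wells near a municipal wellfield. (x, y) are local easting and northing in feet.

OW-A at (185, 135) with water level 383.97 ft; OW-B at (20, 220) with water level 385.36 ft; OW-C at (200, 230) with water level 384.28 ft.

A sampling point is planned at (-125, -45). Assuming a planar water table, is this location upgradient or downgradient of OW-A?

upgradient

Three-point gradient (reference OW-A): Δ to OW-B = (-165, 85, +1.39), Δ to OW-C = (15, 95, +0.31).
∂h/∂x = -0.006236, ∂h/∂y = +0.004248 (det = -16950).
Head at (-125, -45) = 383.97 + (-0.006236)·(-310) + (+0.004248)·(-180) = 385.14 ft.
That is higher than the 383.97 ft at OW-A, so the point is upgradient.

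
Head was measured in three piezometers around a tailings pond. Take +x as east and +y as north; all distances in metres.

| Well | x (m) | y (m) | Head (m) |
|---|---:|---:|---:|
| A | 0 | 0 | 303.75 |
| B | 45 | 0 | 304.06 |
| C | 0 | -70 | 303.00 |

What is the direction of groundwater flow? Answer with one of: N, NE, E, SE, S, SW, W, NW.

∂h/∂x = (304.06 − 303.75) / (45 − 0) = +0.006889
∂h/∂y = (303.00 − 303.75) / (-70 − 0) = +0.01071
Flow = −∇h = (-0.006889 east, -0.01071 north), which points southwest.

SW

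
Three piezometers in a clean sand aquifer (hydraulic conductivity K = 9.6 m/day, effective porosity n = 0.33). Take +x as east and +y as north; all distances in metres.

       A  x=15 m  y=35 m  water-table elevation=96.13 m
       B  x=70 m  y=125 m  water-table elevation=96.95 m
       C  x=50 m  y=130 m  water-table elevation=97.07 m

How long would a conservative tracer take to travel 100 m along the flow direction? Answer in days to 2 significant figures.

300 days

Differences from A: to B (Δx, Δy, Δh) = (55, 90, +0.82); to C = (35, 95, +0.94).
Determinant of the coordinate differences = 55·95 − 35·90 = 2075.
∂h/∂x = [(+0.82)·95 − (+0.94)·90] / 2075 = -0.003229
∂h/∂y = [55·(+0.94) − 35·(+0.82)] / 2075 = +0.01108
|∇h| = √(-0.003229² + 0.01108²) = 0.01154
Seepage velocity v = K·i/n = 9.6 × 0.01154 / 0.33 = 0.3357 m/day.
t = 100 / 0.3357 = 297.9 days.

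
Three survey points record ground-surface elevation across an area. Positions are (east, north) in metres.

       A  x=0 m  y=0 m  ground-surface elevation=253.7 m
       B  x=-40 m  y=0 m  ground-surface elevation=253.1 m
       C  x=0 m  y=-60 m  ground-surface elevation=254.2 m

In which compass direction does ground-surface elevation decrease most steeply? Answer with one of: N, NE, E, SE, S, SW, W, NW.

NW

∂z/∂x = (253.1 − 253.7) / (-40 − 0) = +0.01500
∂z/∂y = (254.2 − 253.7) / (-60 − 0) = -0.008333
Steepest decrease is along −∇f = (-0.01500 E, +0.008333 N) → northwest.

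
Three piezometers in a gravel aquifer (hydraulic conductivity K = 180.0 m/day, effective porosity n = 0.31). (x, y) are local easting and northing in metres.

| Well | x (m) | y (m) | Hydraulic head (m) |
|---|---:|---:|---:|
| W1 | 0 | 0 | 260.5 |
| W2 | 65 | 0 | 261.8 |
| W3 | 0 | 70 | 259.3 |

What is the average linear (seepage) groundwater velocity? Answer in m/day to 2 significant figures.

∂h/∂x = (261.8 − 260.5) / (65 − 0) = +0.02000
∂h/∂y = (259.3 − 260.5) / (70 − 0) = -0.01714
|∇h| = √(0.02000² + -0.01714²) = 0.02634
Seepage velocity v = K·i/n = 180.0 × 0.02634 / 0.31 = 15.29 m/day.

15 m/day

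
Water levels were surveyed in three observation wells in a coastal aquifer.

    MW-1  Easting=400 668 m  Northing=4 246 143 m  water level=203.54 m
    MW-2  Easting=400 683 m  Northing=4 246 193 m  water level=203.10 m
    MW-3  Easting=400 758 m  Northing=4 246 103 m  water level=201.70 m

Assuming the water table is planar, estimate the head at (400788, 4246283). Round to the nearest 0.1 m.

200.6 m

Differences from MW-1: to MW-2 (Δx, Δy, Δh) = (15, 50, -0.44); to MW-3 = (90, -40, -1.84).
Solve a·Δx + b·Δy = Δh: det = 15·(-40) − 90·50 = -5100.
∂h/∂x = [(-0.44)·(-40) − (-1.84)·50] / -5100 = -0.02149
∂h/∂y = [15·(-1.84) − 90·(-0.44)] / -5100 = -0.002353
h(400788, 4246283) = 203.54 + (-0.02149)·(120) + (-0.002353)·(140) = 203.54 -2.579 -0.329 = 200.632 m.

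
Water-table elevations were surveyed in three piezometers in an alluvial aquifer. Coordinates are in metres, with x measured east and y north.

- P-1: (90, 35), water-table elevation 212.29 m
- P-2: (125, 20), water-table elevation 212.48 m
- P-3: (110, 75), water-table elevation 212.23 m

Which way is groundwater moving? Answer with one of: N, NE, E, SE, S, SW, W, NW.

Differences from P-1: to P-2 (Δx, Δy, Δh) = (35, -15, +0.19); to P-3 = (20, 40, -0.06).
Solve a·Δx + b·Δy = Δh: det = 35·40 − 20·(-15) = 1700.
∂h/∂x = [(+0.19)·40 − (-0.06)·(-15)] / 1700 = +0.003941
∂h/∂y = [35·(-0.06) − 20·(+0.19)] / 1700 = -0.003471
Flow = −∇h = (-0.003941 east, +0.003471 north), which points northwest.

NW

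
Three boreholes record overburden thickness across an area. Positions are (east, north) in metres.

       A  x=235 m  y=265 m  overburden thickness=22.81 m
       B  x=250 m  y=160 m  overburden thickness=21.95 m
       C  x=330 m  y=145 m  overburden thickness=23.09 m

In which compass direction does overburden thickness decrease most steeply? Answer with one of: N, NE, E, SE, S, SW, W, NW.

Differences from A: to B (Δx, Δy, Δh) = (15, -105, -0.86); to C = (95, -120, +0.28).
Solve a·Δx + b·Δy = Δd: det = 15·(-120) − 95·(-105) = 8175.
∂d/∂x = [(-0.86)·(-120) − (+0.28)·(-105)] / 8175 = +0.01622
∂d/∂y = [15·(+0.28) − 95·(-0.86)] / 8175 = +0.01051
Steepest decrease is along −∇f = (-0.01622 E, -0.01051 N) → southwest.

SW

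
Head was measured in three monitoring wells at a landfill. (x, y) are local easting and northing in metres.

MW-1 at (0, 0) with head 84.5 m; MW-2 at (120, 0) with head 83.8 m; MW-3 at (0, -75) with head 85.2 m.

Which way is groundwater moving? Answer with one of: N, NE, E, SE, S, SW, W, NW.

∂h/∂x = (83.8 − 84.5) / (120 − 0) = -0.005833
∂h/∂y = (85.2 − 84.5) / (-75 − 0) = -0.009333
Flow = −∇h = (+0.005833 east, +0.009333 north), which points northeast.

NE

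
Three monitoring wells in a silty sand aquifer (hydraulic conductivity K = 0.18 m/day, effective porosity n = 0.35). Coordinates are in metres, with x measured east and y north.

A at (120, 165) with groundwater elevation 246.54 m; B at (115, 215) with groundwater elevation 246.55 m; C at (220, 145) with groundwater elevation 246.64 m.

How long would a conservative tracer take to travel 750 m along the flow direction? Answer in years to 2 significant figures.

Three-point gradient (reference A): Δ to B = (-5, 50, +0.01), Δ to C = (100, -20, +0.10).
∂h/∂x = +0.001061, ∂h/∂y = +0.0003061 (det = -4900).
|∇h| = √(0.001061² + 0.0003061²) = 0.001104
Seepage velocity v = K·i/n = 0.18 × 0.001104 / 0.35 = 0.0005678 m/day.
t = 750 / 0.0005678 = 1.321e+06 days = 3.62e+03 years.

3600 years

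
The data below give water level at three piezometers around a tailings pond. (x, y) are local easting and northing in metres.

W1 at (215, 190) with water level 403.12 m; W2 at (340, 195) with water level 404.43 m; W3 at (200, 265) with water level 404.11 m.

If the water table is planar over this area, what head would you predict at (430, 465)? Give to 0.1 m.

Differences from W1: to W2 (Δx, Δy, Δh) = (125, 5, +1.31); to W3 = (-15, 75, +0.99).
Determinant of the coordinate differences = 125·75 − (-15)·5 = 9450.
∂h/∂x = [(+1.31)·75 − (+0.99)·5] / 9450 = +0.009873
∂h/∂y = [125·(+0.99) − (-15)·(+1.31)] / 9450 = +0.01517
h(430, 465) = 403.12 + (+0.009873)·(215) + (+0.01517)·(275) = 403.12 +2.123 +4.173 = 409.416 m.

409.4 m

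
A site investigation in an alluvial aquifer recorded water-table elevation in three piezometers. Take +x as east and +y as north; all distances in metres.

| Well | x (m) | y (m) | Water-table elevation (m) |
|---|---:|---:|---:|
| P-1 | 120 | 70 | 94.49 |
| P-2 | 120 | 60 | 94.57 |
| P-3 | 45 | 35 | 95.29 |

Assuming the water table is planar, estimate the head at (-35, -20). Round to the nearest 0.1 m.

96.3 m

Differences from P-1: to P-2 (Δx, Δy, Δh) = (0, -10, +0.08); to P-3 = (-75, -35, +0.80).
Determinant of the coordinate differences = 0·(-35) − (-75)·(-10) = -750.
∂h/∂x = [(+0.08)·(-35) − (+0.80)·(-10)] / -750 = -0.006933
∂h/∂y = [0·(+0.80) − (-75)·(+0.08)] / -750 = -0.008000
h(-35, -20) = 94.49 + (-0.006933)·(-155) + (-0.008000)·(-90) = 94.49 +1.075 +0.720 = 96.285 m.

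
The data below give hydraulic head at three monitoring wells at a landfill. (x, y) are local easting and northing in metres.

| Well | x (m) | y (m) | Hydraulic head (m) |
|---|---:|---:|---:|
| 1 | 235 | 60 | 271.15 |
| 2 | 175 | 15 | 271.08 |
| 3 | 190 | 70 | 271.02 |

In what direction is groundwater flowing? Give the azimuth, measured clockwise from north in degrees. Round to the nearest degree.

305°

Taking 1 as reference: 2−1 = (-60, -45, -0.07); 3−1 = (-45, 10, -0.13).
Determinant of the coordinate differences = (-60)·10 − (-45)·(-45) = -2625.
∂h/∂x = [(-0.07)·10 − (-0.13)·(-45)] / -2625 = +0.002495
∂h/∂y = [(-60)·(-0.13) − (-45)·(-0.07)] / -2625 = -0.001771
Flow direction (−∇h) has components (-0.002495 E, +0.001771 N).
Azimuth = atan2(E, N) = atan2(-0.002495, +0.001771) = 305.4° ≈ 305°.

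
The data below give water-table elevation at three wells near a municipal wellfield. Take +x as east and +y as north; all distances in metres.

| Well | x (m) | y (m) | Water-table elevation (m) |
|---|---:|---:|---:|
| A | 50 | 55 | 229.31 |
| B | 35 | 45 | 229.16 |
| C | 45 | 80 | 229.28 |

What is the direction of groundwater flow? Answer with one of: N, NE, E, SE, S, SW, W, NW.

Differences from A: to B (Δx, Δy, Δh) = (-15, -10, -0.15); to C = (-5, 25, -0.03).
Solve a·Δx + b·Δy = Δh: det = (-15)·25 − (-5)·(-10) = -425.
∂h/∂x = [(-0.15)·25 − (-0.03)·(-10)] / -425 = +0.009529
∂h/∂y = [(-15)·(-0.03) − (-5)·(-0.15)] / -425 = +0.0007059
Flow = −∇h = (-0.009529 east, -0.0007059 north), which points west.

W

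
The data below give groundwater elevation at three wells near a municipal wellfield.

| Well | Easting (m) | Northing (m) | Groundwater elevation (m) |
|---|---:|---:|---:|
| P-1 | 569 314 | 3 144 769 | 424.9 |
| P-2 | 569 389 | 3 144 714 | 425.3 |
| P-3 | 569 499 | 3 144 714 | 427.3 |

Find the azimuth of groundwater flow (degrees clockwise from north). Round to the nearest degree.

Three-point gradient (reference P-1): Δ to P-2 = (75, -55, +0.4), Δ to P-3 = (185, -55, +2.4).
∂h/∂x = +0.01818, ∂h/∂y = +0.01752 (det = 6050).
Flow direction (−∇h) has components (-0.01818 E, -0.01752 N).
Azimuth = atan2(E, N) = atan2(-0.01818, -0.01752) = 226.1° ≈ 226°.

226°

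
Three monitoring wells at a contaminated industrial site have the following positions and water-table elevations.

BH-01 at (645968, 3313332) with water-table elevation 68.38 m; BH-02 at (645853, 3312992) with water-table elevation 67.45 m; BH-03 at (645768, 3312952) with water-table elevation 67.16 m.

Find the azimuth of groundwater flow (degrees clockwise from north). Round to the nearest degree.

233°

Differences from BH-01: to BH-02 (Δx, Δy, Δh) = (-115, -340, -0.93); to BH-03 = (-200, -380, -1.22).
Determinant of the coordinate differences = (-115)·(-380) − (-200)·(-340) = -24300.
∂h/∂x = [(-0.93)·(-380) − (-1.22)·(-340)] / -24300 = +0.002527
∂h/∂y = [(-115)·(-1.22) − (-200)·(-0.93)] / -24300 = +0.001881
Flow direction (−∇h) has components (-0.002527 E, -0.001881 N).
Azimuth = atan2(E, N) = atan2(-0.002527, -0.001881) = 233.3° ≈ 233°.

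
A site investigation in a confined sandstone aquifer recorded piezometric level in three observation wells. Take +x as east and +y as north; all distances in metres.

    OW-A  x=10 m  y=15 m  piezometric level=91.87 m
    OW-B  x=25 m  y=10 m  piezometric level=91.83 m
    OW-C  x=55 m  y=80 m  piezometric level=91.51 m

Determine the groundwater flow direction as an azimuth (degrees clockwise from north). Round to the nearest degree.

With h = a·x + b·y + c and OW-A as origin, the differences give:
  15·a + (-5)·b = -0.04
  45·a + 65·b = -0.36
Eliminate b (×65 and ×(-5), subtract): 1200·a = -4.400 → a = ∂h/∂x = -0.003667
Back-substitute: b = ∂h/∂y = -0.003000.
Flow direction (−∇h) has components (+0.003667 E, +0.003000 N).
Azimuth = atan2(E, N) = atan2(+0.003667, +0.003000) = 50.7° ≈ 051°.

051°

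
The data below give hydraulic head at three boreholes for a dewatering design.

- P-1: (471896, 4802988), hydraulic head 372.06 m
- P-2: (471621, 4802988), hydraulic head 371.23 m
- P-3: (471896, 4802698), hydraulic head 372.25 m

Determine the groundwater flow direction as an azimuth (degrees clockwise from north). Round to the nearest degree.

∂h/∂x = (371.23 − 372.06) / (471621 − 471896) = +0.003018
∂h/∂y = (372.25 − 372.06) / (4802698 − 4802988) = -0.0006552
Flow direction (−∇h) has components (-0.003018 E, +0.0006552 N).
Azimuth = atan2(E, N) = atan2(-0.003018, +0.0006552) = 282.2° ≈ 282°.

282°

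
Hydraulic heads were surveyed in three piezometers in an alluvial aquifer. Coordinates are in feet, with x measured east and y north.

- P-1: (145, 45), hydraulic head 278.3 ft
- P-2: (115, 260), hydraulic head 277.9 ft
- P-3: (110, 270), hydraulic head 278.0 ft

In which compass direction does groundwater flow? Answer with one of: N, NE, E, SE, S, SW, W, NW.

Differences from P-1: to P-2 (Δx, Δy, Δh) = (-30, 215, -0.4); to P-3 = (-35, 225, -0.3).
Determinant of the coordinate differences = (-30)·225 − (-35)·215 = 775.
∂h/∂x = [(-0.4)·225 − (-0.3)·215] / 775 = -0.03290
∂h/∂y = [(-30)·(-0.3) − (-35)·(-0.4)] / 775 = -0.006452
Flow = −∇h = (+0.03290 east, +0.006452 north), which points east.

E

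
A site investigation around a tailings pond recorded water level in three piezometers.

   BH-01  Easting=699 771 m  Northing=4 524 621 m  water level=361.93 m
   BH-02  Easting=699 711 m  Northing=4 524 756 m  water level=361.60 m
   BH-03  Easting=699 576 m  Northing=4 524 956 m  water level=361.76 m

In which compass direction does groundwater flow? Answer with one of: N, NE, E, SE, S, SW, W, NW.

NE

Taking BH-01 as reference: BH-02−BH-01 = (-60, 135, -0.33); BH-03−BH-01 = (-195, 335, -0.17).
Determinant of the coordinate differences = (-60)·335 − (-195)·135 = 6225.
∂h/∂x = [(-0.33)·335 − (-0.17)·135] / 6225 = -0.01407
∂h/∂y = [(-60)·(-0.17) − (-195)·(-0.33)] / 6225 = -0.008699
Flow = −∇h = (+0.01407 east, +0.008699 north), which points northeast.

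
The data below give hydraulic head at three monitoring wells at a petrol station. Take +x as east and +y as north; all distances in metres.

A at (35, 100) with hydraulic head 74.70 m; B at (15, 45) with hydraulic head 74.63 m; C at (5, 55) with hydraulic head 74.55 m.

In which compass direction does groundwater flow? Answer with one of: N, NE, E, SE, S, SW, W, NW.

With h = a·x + b·y + c and A as origin, the differences give:
  (-20)·a + (-55)·b = -0.07
  (-30)·a + (-45)·b = -0.15
Eliminate b (×(-45) and ×(-55), subtract): -750·a = -5.100 → a = ∂h/∂x = +0.006800
Back-substitute: b = ∂h/∂y = -0.001200.
Flow = −∇h = (-0.006800 east, +0.001200 north), which points west.

W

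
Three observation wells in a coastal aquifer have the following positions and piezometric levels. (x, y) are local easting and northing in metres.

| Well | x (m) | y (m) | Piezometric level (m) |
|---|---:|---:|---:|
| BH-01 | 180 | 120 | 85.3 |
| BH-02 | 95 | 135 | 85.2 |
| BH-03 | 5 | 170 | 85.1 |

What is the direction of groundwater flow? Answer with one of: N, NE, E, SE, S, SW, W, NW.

W

Three-point gradient (reference BH-01): Δ to BH-02 = (-85, 15, -0.1), Δ to BH-03 = (-175, 50, -0.2).
∂h/∂x = +0.001231, ∂h/∂y = +0.0003077 (det = -1625).
Flow = −∇h = (-0.001231 east, -0.0003077 north), which points west.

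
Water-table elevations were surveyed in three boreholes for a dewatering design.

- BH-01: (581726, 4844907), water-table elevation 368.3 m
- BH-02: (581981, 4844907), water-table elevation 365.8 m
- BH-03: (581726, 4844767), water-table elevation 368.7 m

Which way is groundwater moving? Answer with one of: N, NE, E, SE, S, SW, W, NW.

∂h/∂x = (365.8 − 368.3) / (581981 − 581726) = -0.009804
∂h/∂y = (368.7 − 368.3) / (4844767 − 4844907) = -0.002857
Flow = −∇h = (+0.009804 east, +0.002857 north), which points east.

E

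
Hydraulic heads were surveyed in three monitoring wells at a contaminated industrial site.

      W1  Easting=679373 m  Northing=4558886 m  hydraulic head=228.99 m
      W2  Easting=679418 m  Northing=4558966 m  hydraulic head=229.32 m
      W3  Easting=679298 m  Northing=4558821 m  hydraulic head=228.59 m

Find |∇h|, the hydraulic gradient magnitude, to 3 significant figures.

Differences from W1: to W2 (Δx, Δy, Δh) = (45, 80, +0.33); to W3 = (-75, -65, -0.40).
Determinant of the coordinate differences = 45·(-65) − (-75)·80 = 3075.
∂h/∂x = [(+0.33)·(-65) − (-0.40)·80] / 3075 = +0.003431
∂h/∂y = [45·(-0.40) − (-75)·(+0.33)] / 3075 = +0.002195
|∇h| = √(0.003431² + 0.002195²) = 0.004073

0.00407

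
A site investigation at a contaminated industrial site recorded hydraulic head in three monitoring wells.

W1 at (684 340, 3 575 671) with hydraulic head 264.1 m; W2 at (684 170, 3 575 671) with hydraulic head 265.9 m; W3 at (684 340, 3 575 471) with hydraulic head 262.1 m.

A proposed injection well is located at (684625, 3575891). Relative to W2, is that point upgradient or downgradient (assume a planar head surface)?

∂h/∂x = (265.9 − 264.1) / (684170 − 684340) = -0.01059
∂h/∂y = (262.1 − 264.1) / (3575471 − 3575671) = +0.01000
Head at (684625, 3575891) = 264.1 + (-0.01059)·(285) + (+0.01000)·(220) = 263.28 m.
That is lower than the 265.9 m at W2, so the point is downgradient.

downgradient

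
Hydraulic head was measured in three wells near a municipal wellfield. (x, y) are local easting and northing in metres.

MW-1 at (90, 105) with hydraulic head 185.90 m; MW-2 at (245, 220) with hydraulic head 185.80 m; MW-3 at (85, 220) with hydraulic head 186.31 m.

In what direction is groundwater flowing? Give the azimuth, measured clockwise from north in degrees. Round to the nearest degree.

Differences from MW-1: to MW-2 (Δx, Δy, Δh) = (155, 115, -0.10); to MW-3 = (-5, 115, +0.41).
Determinant of the coordinate differences = 155·115 − (-5)·115 = 18400.
∂h/∂x = [(-0.10)·115 − (+0.41)·115] / 18400 = -0.003187
∂h/∂y = [155·(+0.41) − (-5)·(-0.10)] / 18400 = +0.003427
Flow direction (−∇h) has components (+0.003187 E, -0.003427 N).
Azimuth = atan2(E, N) = atan2(+0.003187, -0.003427) = 137.1° ≈ 137°.

137°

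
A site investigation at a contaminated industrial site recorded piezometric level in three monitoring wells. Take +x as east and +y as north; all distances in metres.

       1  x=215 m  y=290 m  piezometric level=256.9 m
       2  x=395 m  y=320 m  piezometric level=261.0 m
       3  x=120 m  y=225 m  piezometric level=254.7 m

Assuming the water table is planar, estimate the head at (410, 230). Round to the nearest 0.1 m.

261.3 m

Differences from 1: to 2 (Δx, Δy, Δh) = (180, 30, +4.1); to 3 = (-95, -65, -2.2).
Solve a·Δx + b·Δy = Δh: det = 180·(-65) − (-95)·30 = -8850.
∂h/∂x = [(+4.1)·(-65) − (-2.2)·30] / -8850 = +0.02266
∂h/∂y = [180·(-2.2) − (-95)·(+4.1)] / -8850 = +0.0007345
h(410, 230) = 256.9 + (+0.02266)·(195) + (+0.0007345)·(-60) = 256.9 +4.418 -0.044 = 261.274 m.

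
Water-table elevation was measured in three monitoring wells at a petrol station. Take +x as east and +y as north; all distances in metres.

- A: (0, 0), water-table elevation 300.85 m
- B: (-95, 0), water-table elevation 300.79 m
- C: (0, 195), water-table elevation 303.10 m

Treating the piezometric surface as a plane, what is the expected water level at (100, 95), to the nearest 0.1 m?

302.0 m

∂h/∂x = (300.79 − 300.85) / (-95 − 0) = +0.0006316
∂h/∂y = (303.10 − 300.85) / (195 − 0) = +0.01154
h(100, 95) = 300.85 + (+0.0006316)·(100) + (+0.01154)·(95) = 300.85 +0.063 +1.096 = 302.009 m.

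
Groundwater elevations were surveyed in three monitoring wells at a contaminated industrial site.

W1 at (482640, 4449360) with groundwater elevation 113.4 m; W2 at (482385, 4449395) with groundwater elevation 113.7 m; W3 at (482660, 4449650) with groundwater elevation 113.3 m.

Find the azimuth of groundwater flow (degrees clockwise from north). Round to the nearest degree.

078°

With h = a·x + b·y + c and W1 as origin, the differences give:
  (-255)·a + 35·b = +0.3
  20·a + 290·b = -0.1
Eliminate b (×290 and ×35, subtract): -74650·a = 90.50 → a = ∂h/∂x = -0.001212
Back-substitute: b = ∂h/∂y = -0.0002612.
Flow direction (−∇h) has components (+0.001212 E, +0.0002612 N).
Azimuth = atan2(E, N) = atan2(+0.001212, +0.0002612) = 77.8° ≈ 078°.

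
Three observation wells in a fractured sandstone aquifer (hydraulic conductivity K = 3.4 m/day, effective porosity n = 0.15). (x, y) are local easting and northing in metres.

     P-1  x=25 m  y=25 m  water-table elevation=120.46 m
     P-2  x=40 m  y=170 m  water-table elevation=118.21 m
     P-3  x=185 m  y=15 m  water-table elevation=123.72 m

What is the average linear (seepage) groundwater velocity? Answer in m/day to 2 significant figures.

0.59 m/day

Three-point gradient (reference P-1): Δ to P-2 = (15, 145, -2.25), Δ to P-3 = (160, -10, +3.26).
∂h/∂x = +0.01928, ∂h/∂y = -0.01751 (det = -23350).
|∇h| = √(0.01928² + -0.01751²) = 0.02604
Seepage velocity v = K·i/n = 3.4 × 0.02604 / 0.15 = 0.5902 m/day.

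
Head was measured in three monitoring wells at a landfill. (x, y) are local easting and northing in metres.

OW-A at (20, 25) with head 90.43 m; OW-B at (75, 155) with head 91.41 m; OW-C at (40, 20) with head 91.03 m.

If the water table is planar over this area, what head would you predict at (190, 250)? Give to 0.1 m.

Differences from OW-A: to OW-B (Δx, Δy, Δh) = (55, 130, +0.98); to OW-C = (20, -5, +0.60).
Determinant of the coordinate differences = 55·(-5) − 20·130 = -2875.
∂h/∂x = [(+0.98)·(-5) − (+0.60)·130] / -2875 = +0.02883
∂h/∂y = [55·(+0.60) − 20·(+0.98)] / -2875 = -0.004661
h(190, 250) = 90.43 + (+0.02883)·(170) + (-0.004661)·(225) = 90.43 +4.902 -1.049 = 94.283 m.

94.3 m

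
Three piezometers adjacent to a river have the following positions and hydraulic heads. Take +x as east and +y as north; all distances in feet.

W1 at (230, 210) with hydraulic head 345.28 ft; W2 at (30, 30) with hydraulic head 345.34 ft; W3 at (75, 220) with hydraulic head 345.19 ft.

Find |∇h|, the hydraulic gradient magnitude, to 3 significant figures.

0.00105

With h = a·x + b·y + c and W1 as origin, the differences give:
  (-200)·a + (-180)·b = +0.06
  (-155)·a + 10·b = -0.09
Eliminate b (×10 and ×(-180), subtract): -29900·a = -15.600 → a = ∂h/∂x = +0.0005217
Back-substitute: b = ∂h/∂y = -0.0009130.
|∇h| = √(0.0005217² + -0.0009130²) = 0.001052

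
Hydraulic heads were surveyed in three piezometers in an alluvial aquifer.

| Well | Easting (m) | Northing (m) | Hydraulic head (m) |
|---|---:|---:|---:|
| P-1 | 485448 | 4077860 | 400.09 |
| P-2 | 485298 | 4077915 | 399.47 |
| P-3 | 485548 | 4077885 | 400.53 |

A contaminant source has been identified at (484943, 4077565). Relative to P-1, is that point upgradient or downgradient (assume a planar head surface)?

With h = a·x + b·y + c and P-1 as origin, the differences give:
  (-150)·a + 55·b = -0.62
  100·a + 25·b = +0.44
Eliminate b (×25 and ×55, subtract): -9250·a = -39.700 → a = ∂h/∂x = +0.004292
Back-substitute: b = ∂h/∂y = +0.0004324.
Head at (484943, 4077565) = 400.09 + (+0.004292)·(-505) + (+0.0004324)·(-295) = 397.80 m.
That is lower than the 400.09 m at P-1, so the point is downgradient.

downgradient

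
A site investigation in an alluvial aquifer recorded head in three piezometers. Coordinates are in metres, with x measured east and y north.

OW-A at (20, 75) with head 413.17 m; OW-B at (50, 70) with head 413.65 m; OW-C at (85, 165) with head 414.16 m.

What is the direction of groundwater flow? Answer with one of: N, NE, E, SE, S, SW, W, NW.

Taking OW-A as reference: OW-B−OW-A = (30, -5, +0.48); OW-C−OW-A = (65, 90, +0.99).
Determinant of the coordinate differences = 30·90 − 65·(-5) = 3025.
∂h/∂x = [(+0.48)·90 − (+0.99)·(-5)] / 3025 = +0.01592
∂h/∂y = [30·(+0.99) − 65·(+0.48)] / 3025 = -0.0004959
Flow = −∇h = (-0.01592 east, +0.0004959 north), which points west.

W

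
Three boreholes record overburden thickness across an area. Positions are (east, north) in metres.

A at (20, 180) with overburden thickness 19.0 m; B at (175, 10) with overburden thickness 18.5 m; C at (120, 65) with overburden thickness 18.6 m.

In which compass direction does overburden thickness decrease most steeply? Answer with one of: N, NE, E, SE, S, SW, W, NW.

With d = a·x + b·y + c and A as origin, the differences give:
  155·a + (-170)·b = -0.5
  100·a + (-115)·b = -0.4
Eliminate b (×(-115) and ×(-170), subtract): -825·a = -10.50 → a = ∂d/∂x = +0.01273
Back-substitute: b = ∂d/∂y = +0.01455.
Steepest decrease is along −∇f = (-0.01273 E, -0.01455 N) → southwest.

SW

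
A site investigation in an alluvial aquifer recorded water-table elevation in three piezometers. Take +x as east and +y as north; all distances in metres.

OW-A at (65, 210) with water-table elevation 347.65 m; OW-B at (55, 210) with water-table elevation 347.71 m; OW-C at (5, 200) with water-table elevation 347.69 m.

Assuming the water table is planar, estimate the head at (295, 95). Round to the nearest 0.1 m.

342.6 m

Differences from OW-A: to OW-B (Δx, Δy, Δh) = (-10, 0, +0.06); to OW-C = (-60, -10, +0.04).
Solve a·Δx + b·Δy = Δh: det = (-10)·(-10) − (-60)·0 = 100.
∂h/∂x = [(+0.06)·(-10) − (+0.04)·0] / 100 = -0.006000
∂h/∂y = [(-10)·(+0.04) − (-60)·(+0.06)] / 100 = +0.03200
h(295, 95) = 347.65 + (-0.006000)·(230) + (+0.03200)·(-115) = 347.65 -1.380 -3.680 = 342.590 m.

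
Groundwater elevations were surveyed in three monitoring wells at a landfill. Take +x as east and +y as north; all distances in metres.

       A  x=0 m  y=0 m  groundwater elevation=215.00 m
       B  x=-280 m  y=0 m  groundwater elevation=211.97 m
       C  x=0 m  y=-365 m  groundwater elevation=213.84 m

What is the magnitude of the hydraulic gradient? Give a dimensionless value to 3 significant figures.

0.0113

∂h/∂x = (211.97 − 215.00) / (-280 − 0) = +0.01082
∂h/∂y = (213.84 − 215.00) / (-365 − 0) = +0.003178
|∇h| = √(0.01082² + 0.003178²) = 0.01128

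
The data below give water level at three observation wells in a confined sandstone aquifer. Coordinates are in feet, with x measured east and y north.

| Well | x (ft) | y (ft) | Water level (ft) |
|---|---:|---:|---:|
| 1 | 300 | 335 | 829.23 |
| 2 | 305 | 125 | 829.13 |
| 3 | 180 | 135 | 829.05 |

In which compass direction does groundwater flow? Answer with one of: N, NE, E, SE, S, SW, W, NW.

SW

Differences from 1: to 2 (Δx, Δy, Δh) = (5, -210, -0.10); to 3 = (-120, -200, -0.18).
Solve a·Δx + b·Δy = Δh: det = 5·(-200) − (-120)·(-210) = -26200.
∂h/∂x = [(-0.10)·(-200) − (-0.18)·(-210)] / -26200 = +0.0006794
∂h/∂y = [5·(-0.18) − (-120)·(-0.10)] / -26200 = +0.0004924
Flow = −∇h = (-0.0006794 east, -0.0004924 north), which points southwest.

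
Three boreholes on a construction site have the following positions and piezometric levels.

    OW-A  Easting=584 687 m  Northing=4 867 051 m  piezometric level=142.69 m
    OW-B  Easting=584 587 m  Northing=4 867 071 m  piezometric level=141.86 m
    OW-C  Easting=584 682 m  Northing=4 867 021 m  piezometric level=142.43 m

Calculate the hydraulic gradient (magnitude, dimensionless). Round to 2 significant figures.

0.012

Differences from OW-A: to OW-B (Δx, Δy, Δh) = (-100, 20, -0.83); to OW-C = (-5, -30, -0.26).
Determinant of the coordinate differences = (-100)·(-30) − (-5)·20 = 3100.
∂h/∂x = [(-0.83)·(-30) − (-0.26)·20] / 3100 = +0.009710
∂h/∂y = [(-100)·(-0.26) − (-5)·(-0.83)] / 3100 = +0.007048
|∇h| = √(0.009710² + 0.007048²) = 0.012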